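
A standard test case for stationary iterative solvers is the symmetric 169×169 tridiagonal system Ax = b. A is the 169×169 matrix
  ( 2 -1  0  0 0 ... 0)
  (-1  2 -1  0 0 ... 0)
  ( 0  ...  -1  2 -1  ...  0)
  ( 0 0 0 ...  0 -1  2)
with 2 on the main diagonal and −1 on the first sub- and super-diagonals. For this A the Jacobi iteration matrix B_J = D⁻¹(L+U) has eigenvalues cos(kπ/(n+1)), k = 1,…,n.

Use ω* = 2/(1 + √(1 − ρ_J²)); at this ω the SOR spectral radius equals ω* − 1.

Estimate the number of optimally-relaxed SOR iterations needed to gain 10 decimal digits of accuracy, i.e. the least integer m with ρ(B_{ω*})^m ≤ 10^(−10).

ρ_J = max_k |cos(kπ/170)| = cos(π/170) = 0.9998293
root = sin(π/170) = 0.0184789  (since 1−cos² = sin²).
ω* = 2 / (1 + 0.0184789) = 2 / 1.0184789 ≈ 1.9637127.
[ρ_SOR] ω* − 1 = 0.9637127.
For 10 digits: m = 10·ln10 / (−ln 0.9637127) = 23.0259/0.0369621 = 622.960; round up → m = 623.

m = 623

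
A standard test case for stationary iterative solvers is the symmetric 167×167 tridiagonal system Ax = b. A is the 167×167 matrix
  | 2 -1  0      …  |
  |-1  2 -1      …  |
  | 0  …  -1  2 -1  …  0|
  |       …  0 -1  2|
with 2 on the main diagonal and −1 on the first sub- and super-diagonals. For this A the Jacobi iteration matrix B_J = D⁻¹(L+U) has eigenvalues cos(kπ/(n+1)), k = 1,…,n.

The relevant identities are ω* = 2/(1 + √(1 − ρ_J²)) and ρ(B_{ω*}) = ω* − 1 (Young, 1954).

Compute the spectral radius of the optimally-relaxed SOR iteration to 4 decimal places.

ρ_SOR = 0.9633

½·tridiag(1,0,1) at n=167: λ_k = cos(kπ/168); max |λ| at k=1 ⇒ ρ_J = cos(π/168) ≈ 0.9998.
√(1−ρ_J²) simplifies to sin(π/168) = 0.01870.
Young: ω* = 2/(1+√(1−ρ_J²)) = 2/(1+0.01870) = 2/1.01870 = 1.9633.
At ω = 1.9633 every |λ(B_ω)| = ω−1, so ρ_SOR = 0.9633.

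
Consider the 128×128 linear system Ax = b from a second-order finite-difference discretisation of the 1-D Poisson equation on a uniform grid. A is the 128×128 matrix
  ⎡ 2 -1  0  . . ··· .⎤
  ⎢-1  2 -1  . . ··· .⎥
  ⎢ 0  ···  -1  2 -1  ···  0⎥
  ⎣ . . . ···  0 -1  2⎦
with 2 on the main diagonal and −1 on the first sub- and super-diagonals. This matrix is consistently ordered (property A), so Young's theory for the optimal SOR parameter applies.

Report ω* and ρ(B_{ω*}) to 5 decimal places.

ω* = 1.95246, ρ_SOR = 0.95246

½·tridiag(1,0,1) at n=128: λ_k = cos(kπ/129); max |λ| at k=1 ⇒ ρ_J = cos(π/129) ≈ 0.99970.
root = sin(π/129) = 0.024351  (since 1−cos² = sin²).
Then 2/(1+√(1−ρ_J²)) = 2/(1+0.024351); ω* = 2/1.024351 = 1.95246.
[ρ_SOR] ω* − 1 = 0.95246.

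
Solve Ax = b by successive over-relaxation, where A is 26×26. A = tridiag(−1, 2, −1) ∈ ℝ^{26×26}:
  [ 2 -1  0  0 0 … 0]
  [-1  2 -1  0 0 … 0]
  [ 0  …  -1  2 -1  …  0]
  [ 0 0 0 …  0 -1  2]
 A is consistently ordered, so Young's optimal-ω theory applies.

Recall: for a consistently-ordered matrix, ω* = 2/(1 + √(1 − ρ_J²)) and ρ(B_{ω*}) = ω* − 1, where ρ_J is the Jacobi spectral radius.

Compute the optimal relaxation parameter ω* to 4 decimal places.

ω* = 1.7920

spectrum of D⁻¹(L+U) = {cos(kπ/27) : 1≤k≤26}; ρ_J = cos(π/27) = 0.9932.
root = sin(π/27) = 0.11609  (since 1−cos² = sin²).
ω* = 2/(1+0.11609) = 1.7920
At ω = 1.7920 every |λ(B_ω)| = ω−1, so ρ_SOR = 0.7920.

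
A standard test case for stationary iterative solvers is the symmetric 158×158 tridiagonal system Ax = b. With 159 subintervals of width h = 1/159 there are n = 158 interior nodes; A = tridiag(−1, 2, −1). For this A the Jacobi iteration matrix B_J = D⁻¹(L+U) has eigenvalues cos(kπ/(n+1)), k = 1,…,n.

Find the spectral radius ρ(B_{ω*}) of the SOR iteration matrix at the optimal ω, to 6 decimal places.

ρ_SOR = 0.961251

spectrum of D⁻¹(L+U) = {cos(kπ/159) : 1≤k≤158}; ρ_J = cos(π/159) = 0.999805.
√(1−ρ_J²) = |sin(π/159)| = 0.0197572
ω* = 2/(1+0.0197572) = 1.961251
At ω = 1.961251 every |λ(B_ω)| = ω−1, so ρ_SOR = 0.961251.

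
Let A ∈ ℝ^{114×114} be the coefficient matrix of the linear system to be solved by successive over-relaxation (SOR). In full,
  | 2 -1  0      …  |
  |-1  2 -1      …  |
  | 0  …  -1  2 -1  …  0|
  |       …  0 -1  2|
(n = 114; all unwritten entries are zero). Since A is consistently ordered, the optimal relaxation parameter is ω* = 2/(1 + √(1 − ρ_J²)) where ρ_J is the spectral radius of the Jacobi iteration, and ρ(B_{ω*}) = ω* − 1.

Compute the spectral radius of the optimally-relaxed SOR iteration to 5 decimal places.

½·tridiag(1,0,1) at n=114: λ_k = cos(kπ/115); max |λ| at k=1 ⇒ ρ_J = cos(π/115) ≈ 0.99963.
√(1−ρ_J²) simplifies to sin(π/115) = 0.027315.
Then 2/(1+√(1−ρ_J²)) = 2/(1+0.027315); ω* = 2/1.027315 = 1.94682.
[ρ_SOR] ω* − 1 = 0.94682.

ρ_SOR = 0.94682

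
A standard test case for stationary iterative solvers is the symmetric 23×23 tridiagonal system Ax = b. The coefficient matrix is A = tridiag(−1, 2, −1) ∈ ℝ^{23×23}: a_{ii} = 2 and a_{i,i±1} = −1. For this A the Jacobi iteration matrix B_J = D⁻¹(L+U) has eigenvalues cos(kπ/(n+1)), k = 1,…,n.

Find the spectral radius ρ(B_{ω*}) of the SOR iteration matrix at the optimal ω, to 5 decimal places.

n=23: λ(B_J) = 1 − λ(A)/2 = cos(kπ/24); k=1 gives ρ_J = 0.99144.
√(1−ρ_J²) simplifies to sin(π/24) = 0.130526.
ω* = 2/(1 + 0.130526) = 2/1.130526 = 1.76909.
[ρ_SOR] ω* − 1 = 0.76909.

ρ_SOR = 0.76909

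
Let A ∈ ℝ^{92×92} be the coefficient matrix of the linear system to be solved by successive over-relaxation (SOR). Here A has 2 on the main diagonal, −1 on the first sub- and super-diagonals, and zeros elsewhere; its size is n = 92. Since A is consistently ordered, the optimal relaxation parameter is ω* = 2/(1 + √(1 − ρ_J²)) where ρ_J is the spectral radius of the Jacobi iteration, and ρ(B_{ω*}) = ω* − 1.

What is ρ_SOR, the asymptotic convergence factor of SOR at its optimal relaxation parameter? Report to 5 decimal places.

[ρ_J] n=92: ρ(B_J) = cos(π/(n+1)) = cos(π/93) = 0.99943.
1 − cos²(π/93) = sin²(π/93) ⇒ √(1−ρ_J²) = sin(π/93) = 0.033774.
ω* = 2/(1+0.033774) = 1.93466
ρ_SOR = ω* − 1 = 1.93466 − 1 = 0.93466.

ρ_SOR = 0.93466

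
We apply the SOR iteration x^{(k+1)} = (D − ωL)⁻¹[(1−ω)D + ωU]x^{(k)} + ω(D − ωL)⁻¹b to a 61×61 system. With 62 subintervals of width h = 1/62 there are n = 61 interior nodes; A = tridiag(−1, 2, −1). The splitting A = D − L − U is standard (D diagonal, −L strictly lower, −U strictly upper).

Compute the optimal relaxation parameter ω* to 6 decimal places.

B_J for the 61×61 system has eigenvalues cos(kπ/62); ρ_J = cos(π/62) = 0.998717.
√(1 − cos²(π/62)) = sin(π/62) ≈ 0.0506492.
So ω* = 2/1.0506492 = 1.903585 (Young).
[ρ_SOR] ω* − 1 = 0.903585.

ω* = 1.903585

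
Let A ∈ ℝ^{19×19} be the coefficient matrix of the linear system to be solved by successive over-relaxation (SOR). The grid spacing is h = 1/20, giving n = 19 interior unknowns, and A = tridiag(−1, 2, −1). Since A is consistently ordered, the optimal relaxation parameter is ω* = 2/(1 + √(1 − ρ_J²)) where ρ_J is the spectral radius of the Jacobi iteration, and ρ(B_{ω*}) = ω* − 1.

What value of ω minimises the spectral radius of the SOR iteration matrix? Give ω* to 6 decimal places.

n=19: λ(B_J) = 1 − λ(A)/2 = cos(kπ/20); k=1 gives ρ_J = 0.987688.
√(1−ρ_J²) simplifies to sin(π/20) = 0.1564345.
ω* = 2/(1+0.1564345) = 1.729454
At ω = 1.729454 every |λ(B_ω)| = ω−1, so ρ_SOR = 0.729454.

ω* = 1.729454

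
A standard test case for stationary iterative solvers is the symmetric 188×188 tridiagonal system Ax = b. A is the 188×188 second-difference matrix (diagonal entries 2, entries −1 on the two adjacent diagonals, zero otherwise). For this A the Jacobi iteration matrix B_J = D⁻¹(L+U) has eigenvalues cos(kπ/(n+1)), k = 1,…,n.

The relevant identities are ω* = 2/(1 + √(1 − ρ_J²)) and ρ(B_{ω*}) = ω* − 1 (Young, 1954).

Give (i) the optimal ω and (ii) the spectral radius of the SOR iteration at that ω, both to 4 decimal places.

ω* = 1.9673, ρ_SOR = 0.9673

ρ_J = max_k |cos(kπ/189)| = cos(π/189) = 0.9999
√(1 − cos²(π/189)) = sin(π/189) ≈ 0.01662.
So ω* = 2/1.01662 = 1.9673 (Young).
ρ_SOR = ω* − 1 ≈ 0.9673.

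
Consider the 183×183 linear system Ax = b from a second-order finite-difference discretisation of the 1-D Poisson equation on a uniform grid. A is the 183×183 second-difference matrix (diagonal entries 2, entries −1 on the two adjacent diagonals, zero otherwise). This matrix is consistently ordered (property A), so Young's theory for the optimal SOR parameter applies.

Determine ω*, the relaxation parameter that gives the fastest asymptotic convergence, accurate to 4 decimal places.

B_J for the 183×183 system has eigenvalues cos(kπ/184); ρ_J = cos(π/184) = 0.9999.
root = sin(π/184) = 0.01707  (since 1−cos² = sin²).
[ω*] 2 ÷ (1 + 0.01707) = 2 ÷ 1.01707 = 1.9664.
At ω = 1.9664 every |λ(B_ω)| = ω−1, so ρ_SOR = 0.9664.

ω* = 1.9664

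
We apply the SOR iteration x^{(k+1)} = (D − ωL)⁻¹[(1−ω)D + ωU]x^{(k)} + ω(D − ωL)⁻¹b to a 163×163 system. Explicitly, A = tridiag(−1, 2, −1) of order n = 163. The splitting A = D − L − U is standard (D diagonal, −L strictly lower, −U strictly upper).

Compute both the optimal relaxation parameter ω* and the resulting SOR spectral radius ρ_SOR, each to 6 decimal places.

ρ_J = max_k |cos(kπ/164)| = cos(π/164) = 0.999817
√(1−ρ_J²) = |sin(π/164)| = 0.0191549
ω* = 2/(1+0.0191549) = 1.962410
ρ_SOR = ω* − 1 = 1.962410 − 1 = 0.962410.

ω* = 1.962410, ρ_SOR = 0.962410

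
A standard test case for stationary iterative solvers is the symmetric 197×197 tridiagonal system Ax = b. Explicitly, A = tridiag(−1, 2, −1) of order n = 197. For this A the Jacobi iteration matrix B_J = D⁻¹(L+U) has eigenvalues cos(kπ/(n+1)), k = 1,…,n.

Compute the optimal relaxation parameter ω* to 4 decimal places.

B_J for the 197×197 system has eigenvalues cos(kπ/198); ρ_J = cos(π/198) = 0.9999.
√(1−ρ_J²) simplifies to sin(π/198) = 0.01587.
[ω*] 2 ÷ (1 + 0.01587) = 2 ÷ 1.01587 = 1.9688.
At ω = 1.9688 every |λ(B_ω)| = ω−1, so ρ_SOR = 0.9688.

ω* = 1.9688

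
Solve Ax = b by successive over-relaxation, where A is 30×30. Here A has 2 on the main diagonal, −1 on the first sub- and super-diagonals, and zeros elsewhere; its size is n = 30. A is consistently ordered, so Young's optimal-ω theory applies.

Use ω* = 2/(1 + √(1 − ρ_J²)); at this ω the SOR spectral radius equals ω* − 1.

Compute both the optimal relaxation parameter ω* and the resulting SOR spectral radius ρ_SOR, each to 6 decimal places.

n=30: λ(B_J) = 1 − λ(A)/2 = cos(kπ/31); k=1 gives ρ_J = 0.994869.
√(1 − cos²(π/31)) = sin(π/31) ≈ 0.1011683.
ω* = 2/(1+0.1011683) = 1.816253
ρ_SOR = ω* − 1 ≈ 0.816253.

ω* = 1.816253, ρ_SOR = 0.816253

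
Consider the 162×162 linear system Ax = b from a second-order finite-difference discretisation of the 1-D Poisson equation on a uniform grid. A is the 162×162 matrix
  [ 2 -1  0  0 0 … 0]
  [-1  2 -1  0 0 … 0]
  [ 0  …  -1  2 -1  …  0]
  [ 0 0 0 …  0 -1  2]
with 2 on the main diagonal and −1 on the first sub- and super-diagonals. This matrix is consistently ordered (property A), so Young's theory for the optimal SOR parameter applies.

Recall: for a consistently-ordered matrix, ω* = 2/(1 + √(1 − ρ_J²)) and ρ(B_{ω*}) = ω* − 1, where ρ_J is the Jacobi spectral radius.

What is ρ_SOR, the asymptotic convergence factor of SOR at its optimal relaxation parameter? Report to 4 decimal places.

ρ_SOR = 0.9622

With n=162, ρ(Jacobi) = cos(π/163) = 0.9998.
√(1 − cos²(π/163)) = sin(π/163) ≈ 0.01927.
ω* = 2/(1 + 0.01927) = 2/1.01927 = 1.9622.
ρ(B_{ω*}) = ω*−1 = 0.9622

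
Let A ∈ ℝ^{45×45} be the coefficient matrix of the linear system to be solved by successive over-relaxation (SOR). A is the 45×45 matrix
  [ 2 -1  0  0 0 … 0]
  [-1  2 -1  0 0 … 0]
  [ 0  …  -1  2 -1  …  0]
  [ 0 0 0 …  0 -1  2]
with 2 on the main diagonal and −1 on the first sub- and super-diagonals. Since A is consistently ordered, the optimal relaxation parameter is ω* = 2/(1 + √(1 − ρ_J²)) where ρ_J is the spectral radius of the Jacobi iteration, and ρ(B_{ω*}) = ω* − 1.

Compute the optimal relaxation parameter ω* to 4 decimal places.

With n=45, ρ(Jacobi) = cos(π/46) = 0.9977.
√(1−ρ_J²) = |sin(π/46)| = 0.06824
Young: ω* = 2/(1+√(1−ρ_J²)) = 2/(1+0.06824) = 2/1.06824 = 1.8722.
Hence ρ(B_{ω*}) = 1.8722 − 1 = 0.8722.

ω* = 1.8722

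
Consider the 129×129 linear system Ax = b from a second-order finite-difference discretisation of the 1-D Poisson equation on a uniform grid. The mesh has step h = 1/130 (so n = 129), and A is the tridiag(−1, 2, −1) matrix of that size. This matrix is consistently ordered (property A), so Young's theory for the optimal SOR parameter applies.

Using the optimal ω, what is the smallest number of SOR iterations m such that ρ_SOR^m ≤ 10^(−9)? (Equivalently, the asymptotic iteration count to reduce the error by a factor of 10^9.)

m = 429

B_J for the 129×129 system has eigenvalues cos(kπ/130); ρ_J = cos(π/130) = 0.9997080.
√(1 − cos²(π/130)) = sin(π/130) ≈ 0.0241637.
Young: ω* = 2/(1+√(1−ρ_J²)) = 2/(1+0.0241637) = 2/1.0241637 = 1.9528128.
ρ_SOR = ω* − 1 = 1.9528128 − 1 = 0.9528128.
9·ln10 = 20.7233; −ln(0.9528128) = 0.0483368; m = ⌈20.7233/0.0483368⌉ = ⌈428.727⌉ = 429.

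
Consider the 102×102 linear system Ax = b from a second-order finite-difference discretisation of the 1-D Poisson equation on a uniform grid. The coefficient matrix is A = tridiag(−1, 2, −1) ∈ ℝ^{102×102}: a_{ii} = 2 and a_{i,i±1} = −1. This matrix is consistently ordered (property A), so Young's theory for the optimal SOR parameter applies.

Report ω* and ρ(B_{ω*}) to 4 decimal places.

spectrum of D⁻¹(L+U) = {cos(kπ/103) : 1≤k≤102}; ρ_J = cos(π/103) = 0.9995.
√(1−ρ_J²) = |sin(π/103)| = 0.03050
Young: ω* = 2/(1+√(1−ρ_J²)) = 2/(1+0.03050) = 2/1.03050 = 1.9408.
At ω = 1.9408 every |λ(B_ω)| = ω−1, so ρ_SOR = 0.9408.

ω* = 1.9408, ρ_SOR = 0.9408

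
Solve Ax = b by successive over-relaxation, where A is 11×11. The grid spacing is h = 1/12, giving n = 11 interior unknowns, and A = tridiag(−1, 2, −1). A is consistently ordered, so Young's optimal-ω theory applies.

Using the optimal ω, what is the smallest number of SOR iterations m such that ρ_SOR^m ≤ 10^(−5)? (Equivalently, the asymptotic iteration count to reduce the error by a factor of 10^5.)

ρ_J = max_k |cos(kπ/12)| = cos(π/12) = 0.9659258
√(1−ρ_J²) = |sin(π/12)| = 0.2588190
ω* = 2 / (1 + 0.2588190) = 2 / 1.2588190 ≈ 1.5887908.
ρ_SOR = ω* − 1 = 1.5887908 − 1 = 0.5887908.
Need (0.5887908)^m ≤ 10^(−5): m ≥ 5·ln10/|ln 0.5887908| = 11.5129/0.529684 = 21.735 ⇒ m = 22.

m = 22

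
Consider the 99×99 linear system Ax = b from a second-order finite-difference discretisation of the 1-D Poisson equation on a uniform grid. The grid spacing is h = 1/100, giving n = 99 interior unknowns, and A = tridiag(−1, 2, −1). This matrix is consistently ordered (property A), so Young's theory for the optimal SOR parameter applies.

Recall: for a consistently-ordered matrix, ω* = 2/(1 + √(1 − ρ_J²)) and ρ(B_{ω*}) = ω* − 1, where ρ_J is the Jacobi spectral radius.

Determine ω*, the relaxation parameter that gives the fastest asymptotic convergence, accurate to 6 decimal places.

B_J for the 99×99 system has eigenvalues cos(kπ/100); ρ_J = cos(π/100) = 0.999507.
root = sin(π/100) = 0.0314108  (since 1−cos² = sin²).
ω* = 2/(1 + 0.0314108) = 2/1.0314108 = 1.939092.
ρ_SOR = ω* − 1 ≈ 0.939092.

ω* = 1.939092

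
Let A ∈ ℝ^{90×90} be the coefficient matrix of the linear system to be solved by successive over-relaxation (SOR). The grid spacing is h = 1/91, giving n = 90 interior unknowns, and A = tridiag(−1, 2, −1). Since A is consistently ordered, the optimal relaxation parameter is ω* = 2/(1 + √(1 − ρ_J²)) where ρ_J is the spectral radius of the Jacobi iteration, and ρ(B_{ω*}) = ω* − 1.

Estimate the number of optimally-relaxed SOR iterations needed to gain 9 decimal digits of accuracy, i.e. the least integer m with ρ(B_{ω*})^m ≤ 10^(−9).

m = 301

[ρ_J] n=90: ρ(B_J) = cos(π/(n+1)) = cos(π/91) = 0.9994041.
√(1 − cos²(π/91)) = sin(π/91) ≈ 0.0345161.
So ω* = 2/1.0345161 = 1.9332710 (Young).
ρ_SOR = ω* − 1 = 1.9332710 − 1 = 0.9332710.
ρ_SOR^m ≤ 10^(−9) ⇔ m ≥ 9·ln10/(−ln 0.9332710) = 20.7233/0.0690597 = 300.078; m = ⌈300.078⌉ = 301.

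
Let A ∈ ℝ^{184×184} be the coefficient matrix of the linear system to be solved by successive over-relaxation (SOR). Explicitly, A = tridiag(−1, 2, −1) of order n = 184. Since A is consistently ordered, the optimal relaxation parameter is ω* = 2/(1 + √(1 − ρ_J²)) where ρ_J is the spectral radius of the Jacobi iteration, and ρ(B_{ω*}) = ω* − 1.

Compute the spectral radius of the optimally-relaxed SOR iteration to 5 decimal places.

B_J for the 184×184 system has eigenvalues cos(kπ/185); ρ_J = cos(π/185) = 0.99986.
1 − cos²(π/185) = sin²(π/185) ⇒ √(1−ρ_J²) = sin(π/185) = 0.016981.
So ω* = 2/1.016981 = 1.96661 (Young).
ρ(B_{ω*}) = ω*−1 = 0.96661

ρ_SOR = 0.96661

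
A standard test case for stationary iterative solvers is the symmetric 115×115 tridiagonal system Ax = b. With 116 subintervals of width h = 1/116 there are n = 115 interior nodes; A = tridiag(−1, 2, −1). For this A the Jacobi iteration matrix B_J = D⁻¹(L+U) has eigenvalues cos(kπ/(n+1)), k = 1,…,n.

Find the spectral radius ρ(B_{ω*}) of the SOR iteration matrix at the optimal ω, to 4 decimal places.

ρ_SOR = 0.9473

[ρ_J] n=115: ρ(B_J) = cos(π/(n+1)) = cos(π/116) = 0.9996.
1 − cos²(π/116) = sin²(π/116) ⇒ √(1−ρ_J²) = sin(π/116) = 0.02708.
ω* = 2 / (1 + 0.02708) = 2 / 1.02708 ≈ 1.9473.
Hence ρ(B_{ω*}) = 1.9473 − 1 = 0.9473.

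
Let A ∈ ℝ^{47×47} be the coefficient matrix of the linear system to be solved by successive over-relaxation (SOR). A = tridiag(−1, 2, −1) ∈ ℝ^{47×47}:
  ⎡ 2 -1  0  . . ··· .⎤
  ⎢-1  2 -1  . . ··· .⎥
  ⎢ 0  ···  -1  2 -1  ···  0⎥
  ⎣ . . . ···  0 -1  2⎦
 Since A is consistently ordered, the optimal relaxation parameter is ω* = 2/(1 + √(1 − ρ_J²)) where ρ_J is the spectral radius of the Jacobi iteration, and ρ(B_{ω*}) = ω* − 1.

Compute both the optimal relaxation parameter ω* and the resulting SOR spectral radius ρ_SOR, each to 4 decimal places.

With n=47, ρ(Jacobi) = cos(π/48) = 0.9979.
root = sin(π/48) = 0.06540  (since 1−cos² = sin²).
[ω*] 2 ÷ (1 + 0.06540) = 2 ÷ 1.06540 = 1.8772.
[ρ_SOR] ω* − 1 = 0.8772.

ω* = 1.8772, ρ_SOR = 0.8772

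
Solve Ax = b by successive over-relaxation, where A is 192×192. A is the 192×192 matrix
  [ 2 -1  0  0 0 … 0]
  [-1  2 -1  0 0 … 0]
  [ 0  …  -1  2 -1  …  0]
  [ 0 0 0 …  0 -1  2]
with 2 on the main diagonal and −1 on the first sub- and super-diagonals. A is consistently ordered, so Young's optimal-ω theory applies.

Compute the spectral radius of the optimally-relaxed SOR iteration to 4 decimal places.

spectrum of D⁻¹(L+U) = {cos(kπ/193) : 1≤k≤192}; ρ_J = cos(π/193) = 0.9999.
1 − cos²(π/193) = sin²(π/193) ⇒ √(1−ρ_J²) = sin(π/193) = 0.01628.
Then 2/(1+√(1−ρ_J²)) = 2/(1+0.01628); ω* = 2/1.01628 = 1.9680.
Hence ρ(B_{ω*}) = 1.9680 − 1 = 0.9680.

ρ_SOR = 0.9680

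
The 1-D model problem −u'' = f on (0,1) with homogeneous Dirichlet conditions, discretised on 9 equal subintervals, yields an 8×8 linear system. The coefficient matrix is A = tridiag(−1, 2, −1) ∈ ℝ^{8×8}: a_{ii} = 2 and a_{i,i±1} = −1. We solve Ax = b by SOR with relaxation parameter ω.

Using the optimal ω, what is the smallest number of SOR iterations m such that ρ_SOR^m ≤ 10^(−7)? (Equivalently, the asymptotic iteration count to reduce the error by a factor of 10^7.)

n=8: λ(B_J) = 1 − λ(A)/2 = cos(kπ/9); k=1 gives ρ_J = 0.9396926.
1 − cos²(π/9) = sin²(π/9) ⇒ √(1−ρ_J²) = sin(π/9) = 0.3420201.
ω* = 2/(1+0.3420201) = 1.4902906
ρ_SOR = ω* − 1 ≈ 0.4902906.
7·ln10 = 16.1181; −ln(0.4902906) = 0.712757; m = ⌈16.1181/0.712757⌉ = ⌈22.614⌉ = 23.

m = 23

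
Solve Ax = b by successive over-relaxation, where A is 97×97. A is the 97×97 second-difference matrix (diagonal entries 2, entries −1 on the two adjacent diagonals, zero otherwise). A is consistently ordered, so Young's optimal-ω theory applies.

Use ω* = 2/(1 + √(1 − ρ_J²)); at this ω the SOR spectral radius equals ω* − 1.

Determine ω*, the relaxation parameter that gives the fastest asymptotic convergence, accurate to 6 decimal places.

B_J for the 97×97 system has eigenvalues cos(kπ/98); ρ_J = cos(π/98) = 0.999486.
√(1 − cos²(π/98)) = sin(π/98) ≈ 0.0320516.
ω* = 2/(1 + 0.0320516) = 2/1.0320516 = 1.937888.
ρ(B_{ω*}) = ω*−1 = 0.937888

ω* = 1.937888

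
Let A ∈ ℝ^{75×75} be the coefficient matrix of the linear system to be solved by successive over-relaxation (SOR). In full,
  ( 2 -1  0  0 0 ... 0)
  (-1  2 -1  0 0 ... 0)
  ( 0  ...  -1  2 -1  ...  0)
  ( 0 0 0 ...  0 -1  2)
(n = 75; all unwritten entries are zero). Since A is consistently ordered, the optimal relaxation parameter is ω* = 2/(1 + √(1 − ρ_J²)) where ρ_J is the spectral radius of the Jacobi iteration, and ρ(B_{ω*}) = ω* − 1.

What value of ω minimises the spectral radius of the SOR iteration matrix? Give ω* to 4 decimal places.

ω* = 1.9206

With n=75, ρ(Jacobi) = cos(π/76) = 0.9991.
√(1−ρ_J²) = |sin(π/76)| = 0.04132
Young: ω* = 2/(1+√(1−ρ_J²)) = 2/(1+0.04132) = 2/1.04132 = 1.9206.
Hence ρ(B_{ω*}) = 1.9206 − 1 = 0.9206.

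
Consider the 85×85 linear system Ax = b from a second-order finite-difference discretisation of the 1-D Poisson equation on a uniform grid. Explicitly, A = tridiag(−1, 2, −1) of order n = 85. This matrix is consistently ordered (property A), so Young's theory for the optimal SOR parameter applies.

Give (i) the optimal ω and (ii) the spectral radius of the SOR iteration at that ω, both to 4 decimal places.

ω* = 1.9295, ρ_SOR = 0.9295

B_J for the 85×85 system has eigenvalues cos(kπ/86); ρ_J = cos(π/86) = 0.9993.
√(1 − cos²(π/86)) = sin(π/86) ≈ 0.03652.
[ω*] 2 ÷ (1 + 0.03652) = 2 ÷ 1.03652 = 1.9295.
Hence ρ(B_{ω*}) = 1.9295 − 1 = 0.9295.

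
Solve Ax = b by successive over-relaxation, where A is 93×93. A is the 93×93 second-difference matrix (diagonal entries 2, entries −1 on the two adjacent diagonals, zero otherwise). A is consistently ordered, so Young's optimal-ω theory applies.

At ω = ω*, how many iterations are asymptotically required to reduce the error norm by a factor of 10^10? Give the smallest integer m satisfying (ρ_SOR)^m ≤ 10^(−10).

n=93: λ(B_J) = 1 − λ(A)/2 = cos(kπ/94); k=1 gives ρ_J = 0.9994416.
√(1 − cos²(π/94)) = sin(π/94) ≈ 0.0334150.
[ω*] 2 ÷ (1 + 0.0334150) = 2 ÷ 1.0334150 = 1.9353309.
[ρ_SOR] ω* − 1 = 0.9353309.
(0.9353309)^m ≤ 10^{−10}  ⇒  m·ln(0.9353309) ≤ −10·ln10  ⇒  m ≥ 344.416  ⇒  m = 345

m = 345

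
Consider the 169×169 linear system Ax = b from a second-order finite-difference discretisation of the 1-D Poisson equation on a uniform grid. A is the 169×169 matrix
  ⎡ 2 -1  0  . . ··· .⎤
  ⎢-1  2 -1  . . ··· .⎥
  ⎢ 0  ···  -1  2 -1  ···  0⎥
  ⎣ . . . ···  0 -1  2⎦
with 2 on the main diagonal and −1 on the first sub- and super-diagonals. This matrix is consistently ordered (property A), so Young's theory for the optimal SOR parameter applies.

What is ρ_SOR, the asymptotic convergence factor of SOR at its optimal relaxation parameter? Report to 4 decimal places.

ρ_SOR = 0.9637

B_J for the 169×169 system has eigenvalues cos(kπ/170); ρ_J = cos(π/170) = 0.9998.
1 − cos²(π/170) = sin²(π/170) ⇒ √(1−ρ_J²) = sin(π/170) = 0.01848.
ω* = 2/(1+0.01848) = 1.9637
ρ_SOR = ω* − 1 ≈ 0.9637.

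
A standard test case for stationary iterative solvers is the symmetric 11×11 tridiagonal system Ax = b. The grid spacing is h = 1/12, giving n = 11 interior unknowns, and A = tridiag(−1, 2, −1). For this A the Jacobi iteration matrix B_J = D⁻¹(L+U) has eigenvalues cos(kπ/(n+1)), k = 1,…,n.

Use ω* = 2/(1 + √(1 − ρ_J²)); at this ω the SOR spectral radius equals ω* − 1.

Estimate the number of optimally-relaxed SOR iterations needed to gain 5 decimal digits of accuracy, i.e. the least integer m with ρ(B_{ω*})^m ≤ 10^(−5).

m = 22

With n=11, ρ(Jacobi) = cos(π/12) = 0.9659258.
1 − cos²(π/12) = sin²(π/12) ⇒ √(1−ρ_J²) = sin(π/12) = 0.2588190.
[ω*] 2 ÷ (1 + 0.2588190) = 2 ÷ 1.2588190 = 1.5887908.
and ρ(B_{ω*}) = 1.5887908 − 1 = 0.5887908.
ρ_SOR^m ≤ 10^(−5) ⇔ m ≥ 5·ln10/(−ln 0.5887908) = 11.5129/0.529684 = 21.735; m = ⌈21.735⌉ = 22.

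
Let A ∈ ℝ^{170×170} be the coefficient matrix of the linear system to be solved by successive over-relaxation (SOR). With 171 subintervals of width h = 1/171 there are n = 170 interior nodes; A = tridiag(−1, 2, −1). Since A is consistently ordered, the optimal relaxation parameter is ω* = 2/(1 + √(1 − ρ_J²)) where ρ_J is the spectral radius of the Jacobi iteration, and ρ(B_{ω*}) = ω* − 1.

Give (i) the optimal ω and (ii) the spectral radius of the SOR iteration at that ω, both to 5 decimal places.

ω* = 1.96392, ρ_SOR = 0.96392

B_J for the 170×170 system has eigenvalues cos(kπ/171); ρ_J = cos(π/171) = 0.99983.
√(1−ρ_J²) simplifies to sin(π/171) = 0.018371.
So ω* = 2/1.018371 = 1.96392 (Young).
At ω = 1.96392 every |λ(B_ω)| = ω−1, so ρ_SOR = 0.96392.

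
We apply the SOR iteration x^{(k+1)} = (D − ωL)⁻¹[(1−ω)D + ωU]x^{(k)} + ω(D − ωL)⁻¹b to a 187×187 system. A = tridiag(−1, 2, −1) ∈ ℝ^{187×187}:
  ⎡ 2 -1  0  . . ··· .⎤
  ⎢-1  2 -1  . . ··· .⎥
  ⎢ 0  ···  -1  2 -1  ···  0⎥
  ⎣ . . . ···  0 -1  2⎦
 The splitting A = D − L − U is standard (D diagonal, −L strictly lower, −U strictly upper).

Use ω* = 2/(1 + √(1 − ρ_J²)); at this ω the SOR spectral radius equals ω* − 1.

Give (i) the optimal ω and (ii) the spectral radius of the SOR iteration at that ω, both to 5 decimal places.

With n=187, ρ(Jacobi) = cos(π/188) = 0.99986.
√(1−ρ_J²) simplifies to sin(π/188) = 0.016710.
ω* = 2/(1+0.016710) = 1.96713
ρ_SOR = ω* − 1 = 1.96713 − 1 = 0.96713.

ω* = 1.96713, ρ_SOR = 0.96713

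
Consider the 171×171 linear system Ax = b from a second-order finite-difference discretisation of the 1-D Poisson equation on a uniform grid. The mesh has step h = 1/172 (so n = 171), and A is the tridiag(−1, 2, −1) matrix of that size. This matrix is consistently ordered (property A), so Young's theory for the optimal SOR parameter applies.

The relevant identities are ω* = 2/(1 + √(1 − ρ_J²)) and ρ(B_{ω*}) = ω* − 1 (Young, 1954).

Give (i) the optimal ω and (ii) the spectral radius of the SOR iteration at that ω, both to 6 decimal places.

[ρ_J] n=171: ρ(B_J) = cos(π/(n+1)) = cos(π/172) = 0.999833.
√(1−ρ_J²) simplifies to sin(π/172) = 0.0182641.
So ω* = 2/1.0182641 = 1.964127 (Young).
Hence ρ(B_{ω*}) = 1.964127 − 1 = 0.964127.

ω* = 1.964127, ρ_SOR = 0.964127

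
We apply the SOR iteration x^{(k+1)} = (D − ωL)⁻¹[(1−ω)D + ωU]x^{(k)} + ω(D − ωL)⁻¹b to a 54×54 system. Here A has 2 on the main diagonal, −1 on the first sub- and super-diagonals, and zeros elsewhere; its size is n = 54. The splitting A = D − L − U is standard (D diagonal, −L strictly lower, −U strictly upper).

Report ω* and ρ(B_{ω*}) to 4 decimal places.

ω* = 1.8920, ρ_SOR = 0.8920

½·tridiag(1,0,1) at n=54: λ_k = cos(kπ/55); max |λ| at k=1 ⇒ ρ_J = cos(π/55) ≈ 0.9984.
√(1−ρ_J²) = |sin(π/55)| = 0.05709
So ω* = 2/1.05709 = 1.8920 (Young).
Hence ρ(B_{ω*}) = 1.8920 − 1 = 0.8920.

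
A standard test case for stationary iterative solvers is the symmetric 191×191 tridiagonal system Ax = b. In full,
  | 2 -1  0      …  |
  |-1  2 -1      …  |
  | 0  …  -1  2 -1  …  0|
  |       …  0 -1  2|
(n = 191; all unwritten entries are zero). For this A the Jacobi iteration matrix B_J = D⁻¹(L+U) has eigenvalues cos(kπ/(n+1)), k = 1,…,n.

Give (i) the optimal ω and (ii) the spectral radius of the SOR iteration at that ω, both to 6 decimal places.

n=191: λ(B_J) = 1 − λ(A)/2 = cos(kπ/192); k=1 gives ρ_J = 0.999866.
√(1−ρ_J²) = |sin(π/192)| = 0.0163617
[ω*] 2 ÷ (1 + 0.0163617) = 2 ÷ 1.0163617 = 1.967803.
[ρ_SOR] ω* − 1 = 0.967803.

ω* = 1.967803, ρ_SOR = 0.967803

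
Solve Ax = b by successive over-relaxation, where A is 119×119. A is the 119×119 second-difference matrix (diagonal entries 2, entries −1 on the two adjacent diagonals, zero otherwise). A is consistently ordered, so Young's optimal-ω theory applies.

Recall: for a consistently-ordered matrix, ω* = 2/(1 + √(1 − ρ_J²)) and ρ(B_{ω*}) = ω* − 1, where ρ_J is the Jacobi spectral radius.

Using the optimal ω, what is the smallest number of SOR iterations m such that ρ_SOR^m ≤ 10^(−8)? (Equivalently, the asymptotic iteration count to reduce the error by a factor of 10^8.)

m = 352

[ρ_J] n=119: ρ(B_J) = cos(π/(n+1)) = cos(π/120) = 0.9996573.
√(1−ρ_J²) = |sin(π/120)| = 0.0261769
Then 2/(1+√(1−ρ_J²)) = 2/(1+0.0261769); ω* = 2/1.0261769 = 1.9489817.
ρ(B_{ω*}) = ω*−1 = 0.9489817
8·ln10 = 18.4207; −ln(0.9489817) = 0.0523658; m = ⌈18.4207/0.0523658⌉ = ⌈351.770⌉ = 352.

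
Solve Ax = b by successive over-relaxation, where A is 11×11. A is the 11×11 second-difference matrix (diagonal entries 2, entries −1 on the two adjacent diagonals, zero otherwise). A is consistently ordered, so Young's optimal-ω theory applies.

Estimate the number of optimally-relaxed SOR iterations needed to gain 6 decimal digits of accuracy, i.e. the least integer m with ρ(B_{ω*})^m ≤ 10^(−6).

ρ_J = max_k |cos(kπ/12)| = cos(π/12) = 0.9659258
√(1−ρ_J²) simplifies to sin(π/12) = 0.2588190.
ω* = 2/(1 + 0.2588190) = 2/1.2588190 = 1.5887908.
Hence ρ(B_{ω*}) = 1.5887908 − 1 = 0.5887908.
ρ_SOR^m ≤ 10^(−6) ⇔ m ≥ 6·ln10/(−ln 0.5887908) = 13.8155/0.529684 = 26.083; m = ⌈26.083⌉ = 27.

m = 27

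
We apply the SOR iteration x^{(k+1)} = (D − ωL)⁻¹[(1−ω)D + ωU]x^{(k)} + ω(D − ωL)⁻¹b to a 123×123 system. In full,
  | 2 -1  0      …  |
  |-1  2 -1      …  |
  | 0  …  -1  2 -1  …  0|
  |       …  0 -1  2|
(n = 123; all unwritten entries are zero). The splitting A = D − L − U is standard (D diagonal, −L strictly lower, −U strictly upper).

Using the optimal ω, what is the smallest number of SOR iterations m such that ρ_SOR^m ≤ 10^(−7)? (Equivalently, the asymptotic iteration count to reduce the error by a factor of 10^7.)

spectrum of D⁻¹(L+U) = {cos(kπ/124) : 1≤k≤123}; ρ_J = cos(π/124) = 0.9996791.
√(1 − cos²(π/124)) = sin(π/124) ≈ 0.0253327.
ω* = 2/(1+0.0253327) = 1.9505864
ρ_SOR = ω* − 1 = 1.9505864 − 1 = 0.9505864.
Need (0.9505864)^m ≤ 10^(−7): m ≥ 7·ln10/|ln 0.9505864| = 16.1181/0.0506762 = 318.061 ⇒ m = 319.

m = 319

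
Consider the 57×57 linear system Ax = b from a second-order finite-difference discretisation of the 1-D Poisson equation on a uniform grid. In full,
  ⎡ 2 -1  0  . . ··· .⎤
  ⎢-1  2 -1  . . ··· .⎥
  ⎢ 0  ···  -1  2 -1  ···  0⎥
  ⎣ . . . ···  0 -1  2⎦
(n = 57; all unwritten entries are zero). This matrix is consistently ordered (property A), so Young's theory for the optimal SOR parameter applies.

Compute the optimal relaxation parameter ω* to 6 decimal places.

spectrum of D⁻¹(L+U) = {cos(kπ/58) : 1≤k≤57}; ρ_J = cos(π/58) = 0.998533.
root = sin(π/58) = 0.0541389  (since 1−cos² = sin²).
So ω* = 2/1.0541389 = 1.897283 (Young).
[ρ_SOR] ω* − 1 = 0.897283.

ω* = 1.897283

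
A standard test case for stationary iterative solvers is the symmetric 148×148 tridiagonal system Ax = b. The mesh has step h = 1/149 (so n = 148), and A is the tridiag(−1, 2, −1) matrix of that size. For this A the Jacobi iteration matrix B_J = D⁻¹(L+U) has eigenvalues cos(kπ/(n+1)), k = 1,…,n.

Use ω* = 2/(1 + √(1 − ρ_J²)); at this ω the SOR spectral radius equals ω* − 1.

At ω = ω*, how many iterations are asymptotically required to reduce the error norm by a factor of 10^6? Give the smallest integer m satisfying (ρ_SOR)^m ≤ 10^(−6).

spectrum of D⁻¹(L+U) = {cos(kπ/149) : 1≤k≤148}; ρ_J = cos(π/149) = 0.9997777.
√(1 − cos²(π/149)) = sin(π/149) ≈ 0.0210830.
Then 2/(1+√(1−ρ_J²)) = 2/(1+0.0210830); ω* = 2/1.0210830 = 1.9587046.
ρ_SOR = ω* − 1 = 1.9587046 − 1 = 0.9587046.
For 6 digits: m = 6·ln10 / (−ln 0.9587046) = 13.8155/0.0421723 = 327.597; round up → m = 328.

m = 328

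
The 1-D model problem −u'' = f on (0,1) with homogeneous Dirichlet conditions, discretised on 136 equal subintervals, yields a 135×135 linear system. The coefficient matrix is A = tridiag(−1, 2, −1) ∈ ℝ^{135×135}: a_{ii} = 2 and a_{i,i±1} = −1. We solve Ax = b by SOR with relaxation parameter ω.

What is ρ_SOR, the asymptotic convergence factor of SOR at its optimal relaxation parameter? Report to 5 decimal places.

½·tridiag(1,0,1) at n=135: λ_k = cos(kπ/136); max |λ| at k=1 ⇒ ρ_J = cos(π/136) ≈ 0.99973.
√(1 − cos²(π/136)) = sin(π/136) ≈ 0.023098.
ω* = 2/(1 + 0.023098) = 2/1.023098 = 1.95485.
ρ_SOR = ω* − 1 = 1.95485 − 1 = 0.95485.

ρ_SOR = 0.95485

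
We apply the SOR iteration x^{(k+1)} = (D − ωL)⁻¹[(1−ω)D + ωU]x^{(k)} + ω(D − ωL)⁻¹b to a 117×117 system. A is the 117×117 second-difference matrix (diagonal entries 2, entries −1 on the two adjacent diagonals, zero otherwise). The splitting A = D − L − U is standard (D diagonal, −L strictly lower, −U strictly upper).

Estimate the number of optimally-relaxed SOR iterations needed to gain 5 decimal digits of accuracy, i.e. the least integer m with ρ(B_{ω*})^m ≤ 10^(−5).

m = 217

With n=117, ρ(Jacobi) = cos(π/118) = 0.9996456.
1 − cos²(π/118) = sin²(π/118) ⇒ √(1−ρ_J²) = sin(π/118) = 0.0266205.
[ω*] 2 ÷ (1 + 0.0266205) = 2 ÷ 1.0266205 = 1.9481396.
ρ_SOR = ω* − 1 ≈ 0.9481396.
ρ_SOR^m ≤ 10^(−5) ⇔ m ≥ 5·ln10/(−ln 0.9481396) = 11.5129/0.0532535 = 216.190; m = ⌈216.190⌉ = 217.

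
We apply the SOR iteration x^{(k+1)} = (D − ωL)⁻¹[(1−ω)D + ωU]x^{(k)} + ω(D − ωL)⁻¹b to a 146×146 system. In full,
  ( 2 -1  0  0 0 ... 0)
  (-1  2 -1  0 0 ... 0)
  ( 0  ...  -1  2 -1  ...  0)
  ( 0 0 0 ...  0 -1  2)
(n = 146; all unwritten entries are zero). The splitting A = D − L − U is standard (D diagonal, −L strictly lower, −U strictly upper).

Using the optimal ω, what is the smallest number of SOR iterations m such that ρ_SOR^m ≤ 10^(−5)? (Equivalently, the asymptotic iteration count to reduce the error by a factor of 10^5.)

m = 270

ρ_J = max_k |cos(kπ/147)| = cos(π/147) = 0.9997716
√(1−ρ_J²) = |sin(π/147)| = 0.0213698
So ω* = 2/1.0213698 = 1.9581546 (Young).
and ρ(B_{ω*}) = 1.9581546 − 1 = 0.9581546.
m ≥ 5·ln10 / (−ln 0.9581546) = 269.332; smallest integer m = 270.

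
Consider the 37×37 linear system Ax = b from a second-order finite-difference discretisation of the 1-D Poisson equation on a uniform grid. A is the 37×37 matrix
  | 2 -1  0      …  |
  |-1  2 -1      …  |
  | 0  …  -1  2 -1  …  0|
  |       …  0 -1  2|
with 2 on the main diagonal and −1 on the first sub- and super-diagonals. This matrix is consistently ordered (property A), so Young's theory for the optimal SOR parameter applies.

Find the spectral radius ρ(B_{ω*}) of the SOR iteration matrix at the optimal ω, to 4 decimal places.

ρ_SOR = 0.8474

n=37: λ(B_J) = 1 − λ(A)/2 = cos(kπ/38); k=1 gives ρ_J = 0.9966.
√(1−ρ_J²) simplifies to sin(π/38) = 0.08258.
ω* = 2/(1+0.08258) = 1.8474
and ρ(B_{ω*}) = 1.8474 − 1 = 0.8474.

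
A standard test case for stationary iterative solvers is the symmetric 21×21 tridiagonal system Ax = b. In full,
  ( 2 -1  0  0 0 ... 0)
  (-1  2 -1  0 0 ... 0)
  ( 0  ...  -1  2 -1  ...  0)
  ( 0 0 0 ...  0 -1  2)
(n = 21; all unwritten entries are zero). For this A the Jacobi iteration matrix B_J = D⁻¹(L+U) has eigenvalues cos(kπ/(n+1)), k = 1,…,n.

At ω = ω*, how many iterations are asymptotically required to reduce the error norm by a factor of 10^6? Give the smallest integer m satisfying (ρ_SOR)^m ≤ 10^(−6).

n=21: λ(B_J) = 1 − λ(A)/2 = cos(kπ/22); k=1 gives ρ_J = 0.9898214.
root = sin(π/22) = 0.1423148  (since 1−cos² = sin²).
Young: ω* = 2/(1+√(1−ρ_J²)) = 2/(1+0.1423148) = 2/1.1423148 = 1.7508309.
ρ_SOR = ω* − 1 ≈ 0.7508309.
ρ_SOR^m ≤ 10^(−6) ⇔ m ≥ 6·ln10/(−ln 0.7508309) = 13.8155/0.286575 = 48.209; m = ⌈48.209⌉ = 49.

m = 49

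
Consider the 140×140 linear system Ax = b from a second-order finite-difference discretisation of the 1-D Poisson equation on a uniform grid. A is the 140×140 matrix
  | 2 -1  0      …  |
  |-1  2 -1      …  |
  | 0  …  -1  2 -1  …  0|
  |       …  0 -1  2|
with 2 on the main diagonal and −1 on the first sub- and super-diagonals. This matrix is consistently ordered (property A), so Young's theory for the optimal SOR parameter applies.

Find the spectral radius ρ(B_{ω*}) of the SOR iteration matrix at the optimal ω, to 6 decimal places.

B_J for the 140×140 system has eigenvalues cos(kπ/141); ρ_J = cos(π/141) = 0.999752.
√(1−ρ_J²) = |sin(π/141)| = 0.0222790
[ω*] 2 ÷ (1 + 0.0222790) = 2 ÷ 1.0222790 = 1.956413.
ρ(B_{ω*}) = ω*−1 = 0.956413

ρ_SOR = 0.956413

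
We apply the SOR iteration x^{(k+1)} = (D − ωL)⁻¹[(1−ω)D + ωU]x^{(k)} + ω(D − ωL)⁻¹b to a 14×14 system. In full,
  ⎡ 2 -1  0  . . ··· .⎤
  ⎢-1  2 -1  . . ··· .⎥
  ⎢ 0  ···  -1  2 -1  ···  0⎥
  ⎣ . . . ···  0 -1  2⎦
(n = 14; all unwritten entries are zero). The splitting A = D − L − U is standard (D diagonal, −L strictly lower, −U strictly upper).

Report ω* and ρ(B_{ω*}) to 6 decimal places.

ω* = 1.655750, ρ_SOR = 0.655750

B_J for the 14×14 system has eigenvalues cos(kπ/15); ρ_J = cos(π/15) = 0.978148.
√(1−ρ_J²) = |sin(π/15)| = 0.2079117
ω* = 2 / (1 + 0.2079117) = 2 / 1.2079117 ≈ 1.655750.
Hence ρ(B_{ω*}) = 1.655750 − 1 = 0.655750.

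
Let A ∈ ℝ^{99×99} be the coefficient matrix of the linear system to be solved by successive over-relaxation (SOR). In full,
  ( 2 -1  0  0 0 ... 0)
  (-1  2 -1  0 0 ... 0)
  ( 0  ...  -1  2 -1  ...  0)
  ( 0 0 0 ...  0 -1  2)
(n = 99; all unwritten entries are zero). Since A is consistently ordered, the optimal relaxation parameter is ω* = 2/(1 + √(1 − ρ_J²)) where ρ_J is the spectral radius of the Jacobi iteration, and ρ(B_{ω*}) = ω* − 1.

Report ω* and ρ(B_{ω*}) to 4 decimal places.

spectrum of D⁻¹(L+U) = {cos(kπ/100) : 1≤k≤99}; ρ_J = cos(π/100) = 0.9995.
1 − cos²(π/100) = sin²(π/100) ⇒ √(1−ρ_J²) = sin(π/100) = 0.03141.
So ω* = 2/1.03141 = 1.9391 (Young).
ρ_SOR = ω* − 1 ≈ 0.9391.

ω* = 1.9391, ρ_SOR = 0.9391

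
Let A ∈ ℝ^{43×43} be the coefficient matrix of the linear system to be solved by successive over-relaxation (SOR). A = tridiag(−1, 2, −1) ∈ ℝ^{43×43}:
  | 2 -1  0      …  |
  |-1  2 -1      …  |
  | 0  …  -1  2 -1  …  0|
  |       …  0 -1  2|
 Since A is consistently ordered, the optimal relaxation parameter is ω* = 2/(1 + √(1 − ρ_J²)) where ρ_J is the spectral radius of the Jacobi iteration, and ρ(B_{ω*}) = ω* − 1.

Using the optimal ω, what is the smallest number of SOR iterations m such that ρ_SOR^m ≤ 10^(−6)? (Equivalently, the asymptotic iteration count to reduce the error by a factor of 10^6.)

[ρ_J] n=43: ρ(B_J) = cos(π/(n+1)) = cos(π/44) = 0.9974521.
1 − cos²(π/44) = sin²(π/44) ⇒ √(1−ρ_J²) = sin(π/44) = 0.0713392.
Young: ω* = 2/(1+√(1−ρ_J²)) = 2/(1+0.0713392) = 2/1.0713392 = 1.8668224.
ρ_SOR = ω* − 1 ≈ 0.8668224.
ρ_SOR^m ≤ 10^(−6) ⇔ m ≥ 6·ln10/(−ln 0.8668224) = 13.8155/0.142921 = 96.665; m = ⌈96.665⌉ = 97.

m = 97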